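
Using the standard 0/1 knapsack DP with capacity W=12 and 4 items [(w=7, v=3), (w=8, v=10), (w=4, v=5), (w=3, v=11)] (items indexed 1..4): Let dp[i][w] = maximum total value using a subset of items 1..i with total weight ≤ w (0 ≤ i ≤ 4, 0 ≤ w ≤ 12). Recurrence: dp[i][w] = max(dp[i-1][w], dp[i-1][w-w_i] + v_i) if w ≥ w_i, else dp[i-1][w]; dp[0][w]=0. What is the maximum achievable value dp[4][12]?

21

i\w   0   1   2   3   4   5   6   7   8   9  10  11  12
  0   0   0   0   0   0   0   0   0   0   0   0   0   0
  1   0   0   0   0   0   0   0   3   3   3   3   3   3
  2   0   0   0   0   0   0   0   3  10  10  10  10  10
  3   0   0   0   0   5   5   5   5  10  10  10  10  15
  4   0   0   0  11  11  11  11  16  16  16  16  21  21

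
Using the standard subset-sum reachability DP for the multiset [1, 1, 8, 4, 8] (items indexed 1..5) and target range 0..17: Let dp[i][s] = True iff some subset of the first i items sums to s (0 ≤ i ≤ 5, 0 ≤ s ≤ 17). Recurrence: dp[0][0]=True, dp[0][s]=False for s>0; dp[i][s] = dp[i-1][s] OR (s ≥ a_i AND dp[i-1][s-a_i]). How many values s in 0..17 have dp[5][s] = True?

i\s   0   1   2   3   4   5   6   7   8   9  10  11  12  13  14  15  16  17
  0   T   F   F   F   F   F   F   F   F   F   F   F   F   F   F   F   F   F
  1   T   T   F   F   F   F   F   F   F   F   F   F   F   F   F   F   F   F
  2   T   T   T   F   F   F   F   F   F   F   F   F   F   F   F   F   F   F
  3   T   T   T   F   F   F   F   F   T   T   T   F   F   F   F   F   F   F
  4   T   T   T   F   T   T   T   F   T   T   T   F   T   T   T   F   F   F
  5   T   T   T   F   T   T   T   F   T   T   T   F   T   T   T   F   T   T

14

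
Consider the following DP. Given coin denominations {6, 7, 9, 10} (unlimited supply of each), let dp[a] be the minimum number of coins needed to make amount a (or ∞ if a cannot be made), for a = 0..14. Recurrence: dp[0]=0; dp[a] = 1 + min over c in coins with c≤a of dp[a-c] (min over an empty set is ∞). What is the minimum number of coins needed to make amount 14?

 a  0  1  2  3  4  5  6  7  8  9 10 11 12 13 14
dp  0  -  -  -  -  -  1  1  -  1  1  -  2  2  2
(- denotes ∞ / unreachable)

2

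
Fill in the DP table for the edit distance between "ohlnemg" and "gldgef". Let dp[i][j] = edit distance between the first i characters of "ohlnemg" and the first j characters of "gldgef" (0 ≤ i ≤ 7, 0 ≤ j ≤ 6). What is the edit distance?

   ''  g  l  d  g  e  f
''  0  1  2  3  4  5  6
 o  1  1  2  3  4  5  6
 h  2  2  2  3  4  5  6
 l  3  3  2  3  4  5  6
 n  4  4  3  3  4  5  6
 e  5  5  4  4  4  4  5
 m  6  6  5  5  5  5  5
 g  7  6  6  6  5  6  6

6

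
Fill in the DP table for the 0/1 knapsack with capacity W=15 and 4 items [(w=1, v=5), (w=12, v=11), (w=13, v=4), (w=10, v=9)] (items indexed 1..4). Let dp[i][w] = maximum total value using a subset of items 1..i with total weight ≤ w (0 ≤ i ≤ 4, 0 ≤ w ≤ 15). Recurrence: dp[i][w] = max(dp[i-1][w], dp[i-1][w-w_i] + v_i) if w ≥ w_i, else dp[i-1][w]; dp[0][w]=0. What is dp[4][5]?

i\w   0   1   2   3   4   5   6   7   8   9  10  11  12  13  14  15
  0   0   0   0   0   0   0   0   0   0   0   0   0   0   0   0   0
  1   0   5   5   5   5   5   5   5   5   5   5   5   5   5   5   5
  2   0   5   5   5   5   5   5   5   5   5   5   5  11  16  16  16
  3   0   5   5   5   5   5   5   5   5   5   5   5  11  16  16  16
  4   0   5   5   5   5   5   5   5   5   5   9  14  14  16  16  16

5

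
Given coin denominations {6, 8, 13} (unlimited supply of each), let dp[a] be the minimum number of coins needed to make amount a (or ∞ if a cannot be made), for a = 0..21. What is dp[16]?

 a  0  1  2  3  4  5  6  7  8  9 10 11 12 13 14 15 16 17 18 19 20 21
dp  0  -  -  -  -  -  1  -  1  -  -  -  2  1  2  -  2  -  3  2  3  2
(- denotes ∞ / unreachable)

2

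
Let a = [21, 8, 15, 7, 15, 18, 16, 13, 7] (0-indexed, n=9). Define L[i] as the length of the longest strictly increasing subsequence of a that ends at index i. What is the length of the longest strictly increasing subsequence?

   i    0    1    2    3    4    5    6    7    8
a[i]   21    8   15    7   15   18   16   13    7
L[i]    1    1    2    1    2    3    3    2    1

3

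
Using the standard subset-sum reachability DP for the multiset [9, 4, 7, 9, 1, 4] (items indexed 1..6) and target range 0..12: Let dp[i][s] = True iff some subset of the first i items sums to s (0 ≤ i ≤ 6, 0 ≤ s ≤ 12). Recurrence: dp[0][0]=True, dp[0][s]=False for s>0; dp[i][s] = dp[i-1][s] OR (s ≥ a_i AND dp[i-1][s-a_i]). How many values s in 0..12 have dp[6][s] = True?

10

i\s   0   1   2   3   4   5   6   7   8   9  10  11  12
  0   T   F   F   F   F   F   F   F   F   F   F   F   F
  1   T   F   F   F   F   F   F   F   F   T   F   F   F
  2   T   F   F   F   T   F   F   F   F   T   F   F   F
  3   T   F   F   F   T   F   F   T   F   T   F   T   F
  4   T   F   F   F   T   F   F   T   F   T   F   T   F
  5   T   T   F   F   T   T   F   T   T   T   T   T   T
  6   T   T   F   F   T   T   F   T   T   T   T   T   T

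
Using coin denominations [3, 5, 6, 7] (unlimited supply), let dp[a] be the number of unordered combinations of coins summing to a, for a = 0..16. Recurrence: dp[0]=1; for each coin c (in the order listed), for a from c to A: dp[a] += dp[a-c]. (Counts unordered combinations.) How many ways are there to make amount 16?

4

after  coin     0     1     2     3     4     5     6     7     8     9    10    11    12    13    14    15    16
          3     1     0     0     1     0     0     1     0     0     1     0     0     1     0     0     1     0
          5     1     0     0     1     0     1     1     0     1     1     1     1     1     1     1     2     1
          6     1     0     0     1     0     1     2     0     1     2     1     2     3     1     2     4     2
          7     1     0     0     1     0     1     2     1     1     2     2     2     4     3     3     5     4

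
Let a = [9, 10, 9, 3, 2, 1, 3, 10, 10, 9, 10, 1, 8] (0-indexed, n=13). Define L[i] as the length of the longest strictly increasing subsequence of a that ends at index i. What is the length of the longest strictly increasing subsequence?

   i    0    1    2    3    4    5    6    7    8    9   10   11   12
a[i]    9   10    9    3    2    1    3   10   10    9   10    1    8
L[i]    1    2    1    1    1    1    2    3    3    3    4    1    3

4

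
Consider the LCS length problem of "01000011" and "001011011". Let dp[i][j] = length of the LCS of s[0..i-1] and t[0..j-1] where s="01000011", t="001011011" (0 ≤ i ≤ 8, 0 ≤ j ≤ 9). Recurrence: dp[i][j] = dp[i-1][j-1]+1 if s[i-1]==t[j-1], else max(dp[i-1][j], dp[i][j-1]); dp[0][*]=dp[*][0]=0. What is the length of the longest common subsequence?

   ''  0  0  1  0  1  1  0  1  1
''  0  0  0  0  0  0  0  0  0  0
 0  0  1  1  1  1  1  1  1  1  1
 1  0  1  1  2  2  2  2  2  2  2
 0  0  1  2  2  3  3  3  3  3  3
 0  0  1  2  2  3  3  3  4  4  4
 0  0  1  2  2  3  3  3  4  4  4
 0  0  1  2  2  3  3  3  4  4  4
 1  0  1  2  3  3  4  4  4  5  5
 1  0  1  2  3  3  4  5  5  5  6

6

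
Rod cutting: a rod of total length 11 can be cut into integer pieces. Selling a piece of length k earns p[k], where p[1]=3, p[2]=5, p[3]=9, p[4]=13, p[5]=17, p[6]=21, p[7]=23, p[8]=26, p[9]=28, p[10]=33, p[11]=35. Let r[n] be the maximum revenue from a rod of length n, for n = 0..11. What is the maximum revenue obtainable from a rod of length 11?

   n    0    1    2    3    4    5    6    7    8    9   10   11
r[n]    0    3    6    9   13   17   21   24   27   30   34   38

38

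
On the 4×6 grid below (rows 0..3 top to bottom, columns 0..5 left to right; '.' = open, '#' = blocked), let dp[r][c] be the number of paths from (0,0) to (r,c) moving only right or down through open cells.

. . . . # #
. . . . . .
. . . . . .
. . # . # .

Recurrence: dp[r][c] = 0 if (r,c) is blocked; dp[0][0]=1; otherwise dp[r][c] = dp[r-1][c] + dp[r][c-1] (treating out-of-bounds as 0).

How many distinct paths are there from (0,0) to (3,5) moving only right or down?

r\c   0   1   2   3   4   5
  0   1   1   1   1   0   0
  1   1   2   3   4   4   4
  2   1   3   6  10  14  18
  3   1   4   0  10   0  18

18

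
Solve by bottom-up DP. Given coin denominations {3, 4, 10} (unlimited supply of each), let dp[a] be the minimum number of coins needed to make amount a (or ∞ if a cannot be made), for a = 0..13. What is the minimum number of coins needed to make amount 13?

2

 a  0  1  2  3  4  5  6  7  8  9 10 11 12 13
dp  0  -  -  1  1  -  2  2  2  3  1  3  3  2
(- denotes ∞ / unreachable)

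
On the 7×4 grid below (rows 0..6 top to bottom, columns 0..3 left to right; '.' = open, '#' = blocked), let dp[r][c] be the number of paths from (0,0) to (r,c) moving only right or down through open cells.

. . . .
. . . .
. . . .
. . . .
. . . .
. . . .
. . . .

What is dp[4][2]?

15

r\c   0   1   2   3
  0   1   1   1   1
  1   1   2   3   4
  2   1   3   6  10
  3   1   4  10  20
  4   1   5  15  35
  5   1   6  21  56
  6   1   7  28  84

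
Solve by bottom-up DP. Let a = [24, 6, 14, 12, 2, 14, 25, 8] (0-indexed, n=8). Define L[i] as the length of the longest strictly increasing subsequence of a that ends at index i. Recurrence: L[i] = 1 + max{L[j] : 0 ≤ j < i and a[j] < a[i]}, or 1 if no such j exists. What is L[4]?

   i    0    1    2    3    4    5    6    7
a[i]   24    6   14   12    2   14   25    8
L[i]    1    1    2    2    1    3    4    2

1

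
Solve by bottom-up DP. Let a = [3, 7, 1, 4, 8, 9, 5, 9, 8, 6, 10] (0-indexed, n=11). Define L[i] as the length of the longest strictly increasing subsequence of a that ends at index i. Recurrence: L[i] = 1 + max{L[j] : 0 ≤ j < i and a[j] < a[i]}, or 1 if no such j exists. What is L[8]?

4

   i    0    1    2    3    4    5    6    7    8    9   10
a[i]    3    7    1    4    8    9    5    9    8    6   10
L[i]    1    2    1    2    3    4    3    4    4    4    5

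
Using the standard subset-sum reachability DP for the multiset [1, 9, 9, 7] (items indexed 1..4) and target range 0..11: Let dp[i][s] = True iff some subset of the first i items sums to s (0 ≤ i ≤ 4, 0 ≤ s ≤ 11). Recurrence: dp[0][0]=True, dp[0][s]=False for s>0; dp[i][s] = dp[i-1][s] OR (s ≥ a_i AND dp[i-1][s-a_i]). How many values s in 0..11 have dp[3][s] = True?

i\s   0   1   2   3   4   5   6   7   8   9  10  11
  0   T   F   F   F   F   F   F   F   F   F   F   F
  1   T   T   F   F   F   F   F   F   F   F   F   F
  2   T   T   F   F   F   F   F   F   F   T   T   F
  3   T   T   F   F   F   F   F   F   F   T   T   F
  4   T   T   F   F   F   F   F   T   T   T   T   F

4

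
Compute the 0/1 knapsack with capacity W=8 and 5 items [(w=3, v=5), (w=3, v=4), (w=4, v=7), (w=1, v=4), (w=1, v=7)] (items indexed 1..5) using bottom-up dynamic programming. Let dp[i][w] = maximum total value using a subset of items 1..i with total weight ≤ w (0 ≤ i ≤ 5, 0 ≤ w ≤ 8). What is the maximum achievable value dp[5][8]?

20

i\w   0   1   2   3   4   5   6   7   8
  0   0   0   0   0   0   0   0   0   0
  1   0   0   0   5   5   5   5   5   5
  2   0   0   0   5   5   5   9   9   9
  3   0   0   0   5   7   7   9  12  12
  4   0   4   4   5   9  11  11  13  16
  5   0   7  11  11  12  16  18  18  20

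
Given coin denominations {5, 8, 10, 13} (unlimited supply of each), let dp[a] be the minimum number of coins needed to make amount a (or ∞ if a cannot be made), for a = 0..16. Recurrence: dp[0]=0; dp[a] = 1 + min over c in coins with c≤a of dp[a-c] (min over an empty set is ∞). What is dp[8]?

 a  0  1  2  3  4  5  6  7  8  9 10 11 12 13 14 15 16
dp  0  -  -  -  -  1  -  -  1  -  1  -  -  1  -  2  2
(- denotes ∞ / unreachable)

1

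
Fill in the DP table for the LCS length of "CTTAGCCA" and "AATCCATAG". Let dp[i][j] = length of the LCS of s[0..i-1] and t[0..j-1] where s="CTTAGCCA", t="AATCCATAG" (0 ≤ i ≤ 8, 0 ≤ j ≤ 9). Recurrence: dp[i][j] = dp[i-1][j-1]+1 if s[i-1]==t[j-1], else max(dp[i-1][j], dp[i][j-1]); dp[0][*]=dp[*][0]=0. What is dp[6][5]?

   ''  A  A  T  C  C  A  T  A  G
''  0  0  0  0  0  0  0  0  0  0
 C  0  0  0  0  1  1  1  1  1  1
 T  0  0  0  1  1  1  1  2  2  2
 T  0  0  0  1  1  1  1  2  2  2
 A  0  1  1  1  1  1  2  2  3  3
 G  0  1  1  1  1  1  2  2  3  4
 C  0  1  1  1  2  2  2  2  3  4
 C  0  1  1  1  2  3  3  3  3  4
 A  0  1  2  2  2  3  4  4  4  4

2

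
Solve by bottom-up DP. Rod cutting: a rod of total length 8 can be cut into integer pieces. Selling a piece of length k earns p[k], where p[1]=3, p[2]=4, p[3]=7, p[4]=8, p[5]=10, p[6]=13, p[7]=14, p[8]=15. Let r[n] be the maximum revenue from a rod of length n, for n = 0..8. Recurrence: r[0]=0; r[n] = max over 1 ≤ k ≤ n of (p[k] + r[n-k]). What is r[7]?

   n    0    1    2    3    4    5    6    7    8
r[n]    0    3    6    9   12   15   18   21   24

21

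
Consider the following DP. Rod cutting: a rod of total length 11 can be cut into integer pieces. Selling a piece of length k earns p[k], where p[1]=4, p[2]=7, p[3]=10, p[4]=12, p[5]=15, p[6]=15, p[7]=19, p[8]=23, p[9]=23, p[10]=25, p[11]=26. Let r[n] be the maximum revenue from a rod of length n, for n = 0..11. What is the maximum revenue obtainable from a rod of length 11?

44

   n    0    1    2    3    4    5    6    7    8    9   10   11
r[n]    0    4    8   12   16   20   24   28   32   36   40   44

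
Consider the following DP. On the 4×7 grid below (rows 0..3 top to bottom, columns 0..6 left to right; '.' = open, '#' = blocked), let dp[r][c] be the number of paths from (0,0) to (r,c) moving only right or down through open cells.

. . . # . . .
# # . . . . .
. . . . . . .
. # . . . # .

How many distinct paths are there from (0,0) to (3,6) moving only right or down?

r\c   0   1   2   3   4   5   6
  0   1   1   1   0   0   0   0
  1   0   0   1   1   1   1   1
  2   0   0   1   2   3   4   5
  3   0   0   1   3   6   0   5

5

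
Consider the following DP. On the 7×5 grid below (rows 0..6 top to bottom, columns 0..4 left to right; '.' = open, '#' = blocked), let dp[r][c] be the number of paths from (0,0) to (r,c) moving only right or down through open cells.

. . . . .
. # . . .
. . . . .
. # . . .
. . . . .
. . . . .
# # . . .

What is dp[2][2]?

2

r\c   0   1   2   3   4
  0   1   1   1   1   1
  1   1   0   1   2   3
  2   1   1   2   4   7
  3   1   0   2   6  13
  4   1   1   3   9  22
  5   1   2   5  14  36
  6   0   0   5  19  55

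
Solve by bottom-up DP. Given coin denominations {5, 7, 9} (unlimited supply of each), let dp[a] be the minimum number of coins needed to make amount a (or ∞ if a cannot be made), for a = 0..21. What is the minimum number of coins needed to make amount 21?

 a  0  1  2  3  4  5  6  7  8  9 10 11 12 13 14 15 16 17 18 19 20 21
dp  0  -  -  -  -  1  -  1  -  1  2  -  2  -  2  3  2  3  2  3  4  3
(- denotes ∞ / unreachable)

3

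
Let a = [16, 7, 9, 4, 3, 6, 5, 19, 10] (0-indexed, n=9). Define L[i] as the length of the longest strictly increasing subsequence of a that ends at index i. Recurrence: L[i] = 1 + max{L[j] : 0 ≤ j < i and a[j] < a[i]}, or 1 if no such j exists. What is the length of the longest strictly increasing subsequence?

   i    0    1    2    3    4    5    6    7    8
a[i]   16    7    9    4    3    6    5   19   10
L[i]    1    1    2    1    1    2    2    3    3

3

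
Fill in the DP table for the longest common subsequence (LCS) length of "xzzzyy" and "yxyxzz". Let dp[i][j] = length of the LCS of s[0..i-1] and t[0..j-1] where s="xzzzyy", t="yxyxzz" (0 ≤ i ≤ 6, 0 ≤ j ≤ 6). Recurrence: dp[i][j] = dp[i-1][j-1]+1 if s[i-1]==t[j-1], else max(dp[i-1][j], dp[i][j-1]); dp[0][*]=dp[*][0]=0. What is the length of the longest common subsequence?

3

   ''  y  x  y  x  z  z
''  0  0  0  0  0  0  0
 x  0  0  1  1  1  1  1
 z  0  0  1  1  1  2  2
 z  0  0  1  1  1  2  3
 z  0  0  1  1  1  2  3
 y  0  1  1  2  2  2  3
 y  0  1  1  2  2  2  3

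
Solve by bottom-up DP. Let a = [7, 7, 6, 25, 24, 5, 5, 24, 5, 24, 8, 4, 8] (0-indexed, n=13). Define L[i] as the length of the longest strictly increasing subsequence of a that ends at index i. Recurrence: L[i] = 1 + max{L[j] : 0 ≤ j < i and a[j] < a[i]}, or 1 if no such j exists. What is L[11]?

1

   i    0    1    2    3    4    5    6    7    8    9   10   11   12
a[i]    7    7    6   25   24    5    5   24    5   24    8    4    8
L[i]    1    1    1    2    2    1    1    2    1    2    2    1    2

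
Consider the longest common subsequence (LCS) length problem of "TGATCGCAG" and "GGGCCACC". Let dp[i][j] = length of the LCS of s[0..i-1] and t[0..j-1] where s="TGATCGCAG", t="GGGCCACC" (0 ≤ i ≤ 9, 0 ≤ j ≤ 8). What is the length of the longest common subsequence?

4

   ''  G  G  G  C  C  A  C  C
''  0  0  0  0  0  0  0  0  0
 T  0  0  0  0  0  0  0  0  0
 G  0  1  1  1  1  1  1  1  1
 A  0  1  1  1  1  1  2  2  2
 T  0  1  1  1  1  1  2  2  2
 C  0  1  1  1  2  2  2  3  3
 G  0  1  2  2  2  2  2  3  3
 C  0  1  2  2  3  3  3  3  4
 A  0  1  2  2  3  3  4  4  4
 G  0  1  2  3  3  3  4  4  4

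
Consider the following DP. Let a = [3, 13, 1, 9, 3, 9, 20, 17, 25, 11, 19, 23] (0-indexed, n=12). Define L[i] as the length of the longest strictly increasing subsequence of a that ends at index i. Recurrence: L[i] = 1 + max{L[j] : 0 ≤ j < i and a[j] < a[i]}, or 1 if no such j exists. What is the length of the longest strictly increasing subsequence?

6

   i    0    1    2    3    4    5    6    7    8    9   10   11
a[i]    3   13    1    9    3    9   20   17   25   11   19   23
L[i]    1    2    1    2    2    3    4    4    5    4    5    6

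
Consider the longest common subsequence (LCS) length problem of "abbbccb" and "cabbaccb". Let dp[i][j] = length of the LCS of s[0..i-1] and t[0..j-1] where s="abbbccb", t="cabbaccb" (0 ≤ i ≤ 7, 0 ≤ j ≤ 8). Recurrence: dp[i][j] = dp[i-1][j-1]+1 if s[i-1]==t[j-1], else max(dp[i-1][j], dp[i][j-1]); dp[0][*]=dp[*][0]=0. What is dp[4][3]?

   ''  c  a  b  b  a  c  c  b
''  0  0  0  0  0  0  0  0  0
 a  0  0  1  1  1  1  1  1  1
 b  0  0  1  2  2  2  2  2  2
 b  0  0  1  2  3  3  3  3  3
 b  0  0  1  2  3  3  3  3  4
 c  0  1  1  2  3  3  4  4  4
 c  0  1  1  2  3  3  4  5  5
 b  0  1  1  2  3  3  4  5  6

2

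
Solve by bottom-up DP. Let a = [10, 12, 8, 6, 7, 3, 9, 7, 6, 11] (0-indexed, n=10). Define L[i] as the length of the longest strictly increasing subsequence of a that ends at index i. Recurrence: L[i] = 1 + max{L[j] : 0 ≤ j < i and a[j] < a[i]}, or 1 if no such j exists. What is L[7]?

   i    0    1    2    3    4    5    6    7    8    9
a[i]   10   12    8    6    7    3    9    7    6   11
L[i]    1    2    1    1    2    1    3    2    2    4

2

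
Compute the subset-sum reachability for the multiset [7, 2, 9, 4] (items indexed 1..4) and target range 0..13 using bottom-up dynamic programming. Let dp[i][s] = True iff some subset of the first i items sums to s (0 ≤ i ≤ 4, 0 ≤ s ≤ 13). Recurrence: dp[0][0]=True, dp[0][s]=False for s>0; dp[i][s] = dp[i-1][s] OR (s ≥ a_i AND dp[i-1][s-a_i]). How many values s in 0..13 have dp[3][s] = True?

5

i\s   0   1   2   3   4   5   6   7   8   9  10  11  12  13
  0   T   F   F   F   F   F   F   F   F   F   F   F   F   F
  1   T   F   F   F   F   F   F   T   F   F   F   F   F   F
  2   T   F   T   F   F   F   F   T   F   T   F   F   F   F
  3   T   F   T   F   F   F   F   T   F   T   F   T   F   F
  4   T   F   T   F   T   F   T   T   F   T   F   T   F   T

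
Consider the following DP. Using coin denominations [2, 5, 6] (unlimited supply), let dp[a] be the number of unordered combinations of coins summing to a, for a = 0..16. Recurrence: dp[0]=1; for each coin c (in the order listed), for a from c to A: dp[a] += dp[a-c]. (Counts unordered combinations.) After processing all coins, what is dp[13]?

2

after  coin     0     1     2     3     4     5     6     7     8     9    10    11    12    13    14    15    16
          2     1     0     1     0     1     0     1     0     1     0     1     0     1     0     1     0     1
          5     1     0     1     0     1     1     1     1     1     1     2     1     2     1     2     2     2
          6     1     0     1     0     1     1     2     1     2     1     3     2     4     2     4     3     5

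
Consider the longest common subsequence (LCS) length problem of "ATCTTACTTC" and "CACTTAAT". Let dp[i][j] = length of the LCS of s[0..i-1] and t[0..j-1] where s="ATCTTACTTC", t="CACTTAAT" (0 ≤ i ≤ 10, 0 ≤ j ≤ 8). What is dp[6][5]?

4

   ''  C  A  C  T  T  A  A  T
''  0  0  0  0  0  0  0  0  0
 A  0  0  1  1  1  1  1  1  1
 T  0  0  1  1  2  2  2  2  2
 C  0  1  1  2  2  2  2  2  2
 T  0  1  1  2  3  3  3  3  3
 T  0  1  1  2  3  4  4  4  4
 A  0  1  2  2  3  4  5  5  5
 C  0  1  2  3  3  4  5  5  5
 T  0  1  2  3  4  4  5  5  6
 T  0  1  2  3  4  5  5  5  6
 C  0  1  2  3  4  5  5  5  6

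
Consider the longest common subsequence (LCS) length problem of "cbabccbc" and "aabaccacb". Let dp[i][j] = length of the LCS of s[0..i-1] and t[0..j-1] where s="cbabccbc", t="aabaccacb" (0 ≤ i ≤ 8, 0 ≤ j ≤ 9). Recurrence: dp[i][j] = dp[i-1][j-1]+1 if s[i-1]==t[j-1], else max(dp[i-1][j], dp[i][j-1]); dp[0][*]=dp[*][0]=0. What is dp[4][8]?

2

   ''  a  a  b  a  c  c  a  c  b
''  0  0  0  0  0  0  0  0  0  0
 c  0  0  0  0  0  1  1  1  1  1
 b  0  0  0  1  1  1  1  1  1  2
 a  0  1  1  1  2  2  2  2  2  2
 b  0  1  1  2  2  2  2  2  2  3
 c  0  1  1  2  2  3  3  3  3  3
 c  0  1  1  2  2  3  4  4  4  4
 b  0  1  1  2  2  3  4  4  4  5
 c  0  1  1  2  2  3  4  4  5  5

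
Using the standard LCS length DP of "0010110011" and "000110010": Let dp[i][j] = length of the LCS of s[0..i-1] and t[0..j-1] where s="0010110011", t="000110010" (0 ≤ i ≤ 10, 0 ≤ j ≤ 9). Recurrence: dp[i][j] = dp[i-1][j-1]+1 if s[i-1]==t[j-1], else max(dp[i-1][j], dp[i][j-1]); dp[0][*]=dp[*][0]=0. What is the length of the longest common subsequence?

   ''  0  0  0  1  1  0  0  1  0
''  0  0  0  0  0  0  0  0  0  0
 0  0  1  1  1  1  1  1  1  1  1
 0  0  1  2  2  2  2  2  2  2  2
 1  0  1  2  2  3  3  3  3  3  3
 0  0  1  2  3  3  3  4  4  4  4
 1  0  1  2  3  4  4  4  4  5  5
 1  0  1  2  3  4  5  5  5  5  5
 0  0  1  2  3  4  5  6  6  6  6
 0  0  1  2  3  4  5  6  7  7  7
 1  0  1  2  3  4  5  6  7  8  8
 1  0  1  2  3  4  5  6  7  8  8

8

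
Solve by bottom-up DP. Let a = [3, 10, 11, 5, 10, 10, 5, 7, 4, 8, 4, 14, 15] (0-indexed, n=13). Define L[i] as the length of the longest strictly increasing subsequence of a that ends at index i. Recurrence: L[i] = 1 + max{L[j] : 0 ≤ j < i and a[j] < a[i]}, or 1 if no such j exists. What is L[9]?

4

   i    0    1    2    3    4    5    6    7    8    9   10   11   12
a[i]    3   10   11    5   10   10    5    7    4    8    4   14   15
L[i]    1    2    3    2    3    3    2    3    2    4    2    5    6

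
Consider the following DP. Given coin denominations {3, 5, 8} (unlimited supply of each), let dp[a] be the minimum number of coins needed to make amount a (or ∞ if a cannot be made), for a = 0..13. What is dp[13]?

2

 a  0  1  2  3  4  5  6  7  8  9 10 11 12 13
dp  0  -  -  1  -  1  2  -  1  3  2  2  4  2
(- denotes ∞ / unreachable)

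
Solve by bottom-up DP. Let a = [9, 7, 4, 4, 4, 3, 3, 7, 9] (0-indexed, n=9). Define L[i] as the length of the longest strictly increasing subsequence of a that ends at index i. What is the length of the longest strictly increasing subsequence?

   i    0    1    2    3    4    5    6    7    8
a[i]    9    7    4    4    4    3    3    7    9
L[i]    1    1    1    1    1    1    1    2    3

3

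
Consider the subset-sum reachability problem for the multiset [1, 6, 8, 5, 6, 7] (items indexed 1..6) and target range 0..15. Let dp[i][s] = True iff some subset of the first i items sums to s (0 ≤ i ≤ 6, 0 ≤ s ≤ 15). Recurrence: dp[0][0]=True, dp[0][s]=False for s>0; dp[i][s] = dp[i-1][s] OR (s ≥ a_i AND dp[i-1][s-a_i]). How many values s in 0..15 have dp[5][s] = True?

12

i\s   0   1   2   3   4   5   6   7   8   9  10  11  12  13  14  15
  0   T   F   F   F   F   F   F   F   F   F   F   F   F   F   F   F
  1   T   T   F   F   F   F   F   F   F   F   F   F   F   F   F   F
  2   T   T   F   F   F   F   T   T   F   F   F   F   F   F   F   F
  3   T   T   F   F   F   F   T   T   T   T   F   F   F   F   T   T
  4   T   T   F   F   F   T   T   T   T   T   F   T   T   T   T   T
  5   T   T   F   F   F   T   T   T   T   T   F   T   T   T   T   T
  6   T   T   F   F   F   T   T   T   T   T   F   T   T   T   T   T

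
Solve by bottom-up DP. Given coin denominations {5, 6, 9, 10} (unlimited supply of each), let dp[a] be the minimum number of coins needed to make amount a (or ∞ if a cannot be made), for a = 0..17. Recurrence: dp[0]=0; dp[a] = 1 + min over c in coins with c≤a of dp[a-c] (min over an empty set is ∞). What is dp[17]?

 a  0  1  2  3  4  5  6  7  8  9 10 11 12 13 14 15 16 17
dp  0  -  -  -  -  1  1  -  -  1  1  2  2  -  2  2  2  3
(- denotes ∞ / unreachable)

3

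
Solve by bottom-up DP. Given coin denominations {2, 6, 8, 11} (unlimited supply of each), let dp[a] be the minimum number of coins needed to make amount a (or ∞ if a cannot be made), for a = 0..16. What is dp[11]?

 a  0  1  2  3  4  5  6  7  8  9 10 11 12 13 14 15 16
dp  0  -  1  -  2  -  1  -  1  -  2  1  2  2  2  3  2
(- denotes ∞ / unreachable)

1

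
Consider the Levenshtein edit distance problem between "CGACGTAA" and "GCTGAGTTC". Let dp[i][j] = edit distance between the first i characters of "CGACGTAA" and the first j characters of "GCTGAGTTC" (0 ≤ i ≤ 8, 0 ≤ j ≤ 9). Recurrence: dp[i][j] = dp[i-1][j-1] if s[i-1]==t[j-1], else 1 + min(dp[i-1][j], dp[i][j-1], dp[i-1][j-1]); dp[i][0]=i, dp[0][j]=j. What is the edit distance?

   ''  G  C  T  G  A  G  T  T  C
''  0  1  2  3  4  5  6  7  8  9
 C  1  1  1  2  3  4  5  6  7  8
 G  2  1  2  2  2  3  4  5  6  7
 A  3  2  2  3  3  2  3  4  5  6
 C  4  3  2  3  4  3  3  4  5  5
 G  5  4  3  3  3  4  3  4  5  6
 T  6  5  4  3  4  4  4  3  4  5
 A  7  6  5  4  4  4  5  4  4  5
 A  8  7  6  5  5  4  5  5  5  5

5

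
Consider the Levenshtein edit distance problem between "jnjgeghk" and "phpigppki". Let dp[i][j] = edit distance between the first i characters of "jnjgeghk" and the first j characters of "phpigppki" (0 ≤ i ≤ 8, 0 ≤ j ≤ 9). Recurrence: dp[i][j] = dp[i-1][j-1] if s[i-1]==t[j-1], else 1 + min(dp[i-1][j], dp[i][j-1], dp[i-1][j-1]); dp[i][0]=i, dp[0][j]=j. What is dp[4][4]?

4

   ''  p  h  p  i  g  p  p  k  i
''  0  1  2  3  4  5  6  7  8  9
 j  1  1  2  3  4  5  6  7  8  9
 n  2  2  2  3  4  5  6  7  8  9
 j  3  3  3  3  4  5  6  7  8  9
 g  4  4  4  4  4  4  5  6  7  8
 e  5  5  5  5  5  5  5  6  7  8
 g  6  6  6  6  6  5  6  6  7  8
 h  7  7  6  7  7  6  6  7  7  8
 k  8  8  7  7  8  7  7  7  7  8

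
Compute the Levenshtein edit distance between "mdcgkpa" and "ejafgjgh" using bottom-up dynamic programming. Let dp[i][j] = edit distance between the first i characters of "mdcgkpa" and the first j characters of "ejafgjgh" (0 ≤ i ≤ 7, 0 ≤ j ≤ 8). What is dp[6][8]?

7

   ''  e  j  a  f  g  j  g  h
''  0  1  2  3  4  5  6  7  8
 m  1  1  2  3  4  5  6  7  8
 d  2  2  2  3  4  5  6  7  8
 c  3  3  3  3  4  5  6  7  8
 g  4  4  4  4  4  4  5  6  7
 k  5  5  5  5  5  5  5  6  7
 p  6  6  6  6  6  6  6  6  7
 a  7  7  7  6  7  7  7  7  7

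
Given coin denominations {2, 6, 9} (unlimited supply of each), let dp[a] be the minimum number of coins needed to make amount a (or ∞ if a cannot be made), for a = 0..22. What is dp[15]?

2

 a  0  1  2  3  4  5  6  7  8  9 10 11 12 13 14 15 16 17 18 19 20 21 22
dp  0  -  1  -  2  -  1  -  2  1  3  2  2  3  3  2  4  3  2  4  3  3  4
(- denotes ∞ / unreachable)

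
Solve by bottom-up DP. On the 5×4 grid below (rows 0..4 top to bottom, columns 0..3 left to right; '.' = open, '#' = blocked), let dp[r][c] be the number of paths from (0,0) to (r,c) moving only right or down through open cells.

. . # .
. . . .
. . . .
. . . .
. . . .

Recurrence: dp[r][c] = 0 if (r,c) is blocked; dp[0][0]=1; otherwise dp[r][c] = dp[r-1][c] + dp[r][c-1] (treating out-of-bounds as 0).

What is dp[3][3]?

16

r\c   0   1   2   3
  0   1   1   0   0
  1   1   2   2   2
  2   1   3   5   7
  3   1   4   9  16
  4   1   5  14  30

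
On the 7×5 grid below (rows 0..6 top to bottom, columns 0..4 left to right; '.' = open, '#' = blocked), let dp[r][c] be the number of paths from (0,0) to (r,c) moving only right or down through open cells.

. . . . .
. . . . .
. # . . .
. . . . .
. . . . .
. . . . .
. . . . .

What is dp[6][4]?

105

r\c   0   1   2   3   4
  0   1   1   1   1   1
  1   1   2   3   4   5
  2   1   0   3   7  12
  3   1   1   4  11  23
  4   1   2   6  17  40
  5   1   3   9  26  66
  6   1   4  13  39 105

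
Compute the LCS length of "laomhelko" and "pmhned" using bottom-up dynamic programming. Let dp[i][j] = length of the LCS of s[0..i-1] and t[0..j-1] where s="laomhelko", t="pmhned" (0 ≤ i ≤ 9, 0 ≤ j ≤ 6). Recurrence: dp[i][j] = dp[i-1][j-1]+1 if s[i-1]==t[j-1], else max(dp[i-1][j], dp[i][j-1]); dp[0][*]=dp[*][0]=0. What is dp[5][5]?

2

   ''  p  m  h  n  e  d
''  0  0  0  0  0  0  0
 l  0  0  0  0  0  0  0
 a  0  0  0  0  0  0  0
 o  0  0  0  0  0  0  0
 m  0  0  1  1  1  1  1
 h  0  0  1  2  2  2  2
 e  0  0  1  2  2  3  3
 l  0  0  1  2  2  3  3
 k  0  0  1  2  2  3  3
 o  0  0  1  2  2  3  3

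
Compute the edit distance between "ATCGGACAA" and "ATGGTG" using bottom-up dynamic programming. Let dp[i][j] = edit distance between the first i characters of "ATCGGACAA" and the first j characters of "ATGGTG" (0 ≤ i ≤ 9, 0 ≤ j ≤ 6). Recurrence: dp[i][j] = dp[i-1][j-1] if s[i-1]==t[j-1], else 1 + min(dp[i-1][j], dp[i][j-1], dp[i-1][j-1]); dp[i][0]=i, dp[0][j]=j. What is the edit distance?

   ''  A  T  G  G  T  G
''  0  1  2  3  4  5  6
 A  1  0  1  2  3  4  5
 T  2  1  0  1  2  3  4
 C  3  2  1  1  2  3  4
 G  4  3  2  1  1  2  3
 G  5  4  3  2  1  2  2
 A  6  5  4  3  2  2  3
 C  7  6  5  4  3  3  3
 A  8  7  6  5  4  4  4
 A  9  8  7  6  5  5  5

5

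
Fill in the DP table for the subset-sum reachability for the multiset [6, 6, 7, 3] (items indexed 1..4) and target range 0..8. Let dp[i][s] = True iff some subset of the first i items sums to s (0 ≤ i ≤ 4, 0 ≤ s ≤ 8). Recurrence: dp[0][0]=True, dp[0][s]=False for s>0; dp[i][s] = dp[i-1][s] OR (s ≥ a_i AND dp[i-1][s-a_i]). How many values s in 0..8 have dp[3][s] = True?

i\s   0   1   2   3   4   5   6   7   8
  0   T   F   F   F   F   F   F   F   F
  1   T   F   F   F   F   F   T   F   F
  2   T   F   F   F   F   F   T   F   F
  3   T   F   F   F   F   F   T   T   F
  4   T   F   F   T   F   F   T   T   F

3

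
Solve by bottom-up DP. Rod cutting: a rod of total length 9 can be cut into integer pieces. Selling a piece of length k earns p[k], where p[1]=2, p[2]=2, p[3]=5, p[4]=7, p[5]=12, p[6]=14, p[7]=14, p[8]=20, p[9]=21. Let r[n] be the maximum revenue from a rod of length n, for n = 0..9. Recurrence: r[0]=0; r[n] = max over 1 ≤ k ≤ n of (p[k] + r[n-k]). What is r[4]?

8

   n    0    1    2    3    4    5    6    7    8    9
r[n]    0    2    4    6    8   12   14   16   20   22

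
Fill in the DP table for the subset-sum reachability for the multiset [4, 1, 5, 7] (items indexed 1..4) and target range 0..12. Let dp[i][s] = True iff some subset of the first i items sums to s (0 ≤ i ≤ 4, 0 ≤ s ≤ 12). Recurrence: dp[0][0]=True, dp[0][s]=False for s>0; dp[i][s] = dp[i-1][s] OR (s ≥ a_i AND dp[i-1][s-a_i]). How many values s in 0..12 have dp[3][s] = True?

7

i\s   0   1   2   3   4   5   6   7   8   9  10  11  12
  0   T   F   F   F   F   F   F   F   F   F   F   F   F
  1   T   F   F   F   T   F   F   F   F   F   F   F   F
  2   T   T   F   F   T   T   F   F   F   F   F   F   F
  3   T   T   F   F   T   T   T   F   F   T   T   F   F
  4   T   T   F   F   T   T   T   T   T   T   T   T   T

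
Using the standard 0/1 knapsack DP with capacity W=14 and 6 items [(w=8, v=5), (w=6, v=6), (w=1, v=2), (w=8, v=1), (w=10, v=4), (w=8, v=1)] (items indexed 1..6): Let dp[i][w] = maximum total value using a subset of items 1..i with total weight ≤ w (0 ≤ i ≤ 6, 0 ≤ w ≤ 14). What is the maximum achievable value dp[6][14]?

11

i\w   0   1   2   3   4   5   6   7   8   9  10  11  12  13  14
  0   0   0   0   0   0   0   0   0   0   0   0   0   0   0   0
  1   0   0   0   0   0   0   0   0   5   5   5   5   5   5   5
  2   0   0   0   0   0   0   6   6   6   6   6   6   6   6  11
  3   0   2   2   2   2   2   6   8   8   8   8   8   8   8  11
  4   0   2   2   2   2   2   6   8   8   8   8   8   8   8  11
  5   0   2   2   2   2   2   6   8   8   8   8   8   8   8  11
  6   0   2   2   2   2   2   6   8   8   8   8   8   8   8  11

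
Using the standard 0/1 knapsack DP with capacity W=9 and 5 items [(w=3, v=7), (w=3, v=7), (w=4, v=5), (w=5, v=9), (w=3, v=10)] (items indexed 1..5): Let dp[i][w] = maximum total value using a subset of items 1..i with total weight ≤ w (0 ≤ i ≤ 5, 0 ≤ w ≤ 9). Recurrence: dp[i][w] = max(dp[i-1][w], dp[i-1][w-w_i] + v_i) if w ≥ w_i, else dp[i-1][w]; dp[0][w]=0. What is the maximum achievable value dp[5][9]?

i\w   0   1   2   3   4   5   6   7   8   9
  0   0   0   0   0   0   0   0   0   0   0
  1   0   0   0   7   7   7   7   7   7   7
  2   0   0   0   7   7   7  14  14  14  14
  3   0   0   0   7   7   7  14  14  14  14
  4   0   0   0   7   7   9  14  14  16  16
  5   0   0   0  10  10  10  17  17  19  24

24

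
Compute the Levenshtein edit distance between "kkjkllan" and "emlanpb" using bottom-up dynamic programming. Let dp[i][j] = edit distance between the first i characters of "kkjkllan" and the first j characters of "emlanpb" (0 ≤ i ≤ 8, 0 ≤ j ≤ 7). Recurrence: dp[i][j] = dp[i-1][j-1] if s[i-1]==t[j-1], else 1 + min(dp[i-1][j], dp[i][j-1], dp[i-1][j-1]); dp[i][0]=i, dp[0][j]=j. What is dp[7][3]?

   ''  e  m  l  a  n  p  b
''  0  1  2  3  4  5  6  7
 k  1  1  2  3  4  5  6  7
 k  2  2  2  3  4  5  6  7
 j  3  3  3  3  4  5  6  7
 k  4  4  4  4  4  5  6  7
 l  5  5  5  4  5  5  6  7
 l  6  6  6  5  5  6  6  7
 a  7  7  7  6  5  6  7  7
 n  8  8  8  7  6  5  6  7

6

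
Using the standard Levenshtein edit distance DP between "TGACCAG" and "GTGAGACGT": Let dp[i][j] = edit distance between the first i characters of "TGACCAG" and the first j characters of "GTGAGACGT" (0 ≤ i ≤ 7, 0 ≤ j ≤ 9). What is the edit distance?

   ''  G  T  G  A  G  A  C  G  T
''  0  1  2  3  4  5  6  7  8  9
 T  1  1  1  2  3  4  5  6  7  8
 G  2  1  2  1  2  3  4  5  6  7
 A  3  2  2  2  1  2  3  4  5  6
 C  4  3  3  3  2  2  3  3  4  5
 C  5  4  4  4  3  3  3  3  4  5
 A  6  5  5  5  4  4  3  4  4  5
 G  7  6  6  5  5  4  4  4  4  5

5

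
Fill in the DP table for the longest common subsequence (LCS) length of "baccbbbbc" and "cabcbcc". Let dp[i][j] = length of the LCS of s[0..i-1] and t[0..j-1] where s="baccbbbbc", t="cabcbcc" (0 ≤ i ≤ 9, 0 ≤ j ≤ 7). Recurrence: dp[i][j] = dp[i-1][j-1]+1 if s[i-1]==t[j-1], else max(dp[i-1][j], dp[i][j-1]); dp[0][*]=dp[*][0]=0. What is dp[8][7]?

3

   ''  c  a  b  c  b  c  c
''  0  0  0  0  0  0  0  0
 b  0  0  0  1  1  1  1  1
 a  0  0  1  1  1  1  1  1
 c  0  1  1  1  2  2  2  2
 c  0  1  1  1  2  2  3  3
 b  0  1  1  2  2  3  3  3
 b  0  1  1  2  2  3  3  3
 b  0  1  1  2  2  3  3  3
 b  0  1  1  2  2  3  3  3
 c  0  1  1  2  3  3  4  4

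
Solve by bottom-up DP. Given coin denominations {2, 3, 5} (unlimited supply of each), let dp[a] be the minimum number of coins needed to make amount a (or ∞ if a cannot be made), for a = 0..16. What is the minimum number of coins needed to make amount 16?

4

 a  0  1  2  3  4  5  6  7  8  9 10 11 12 13 14 15 16
dp  0  -  1  1  2  1  2  2  2  3  2  3  3  3  4  3  4
(- denotes ∞ / unreachable)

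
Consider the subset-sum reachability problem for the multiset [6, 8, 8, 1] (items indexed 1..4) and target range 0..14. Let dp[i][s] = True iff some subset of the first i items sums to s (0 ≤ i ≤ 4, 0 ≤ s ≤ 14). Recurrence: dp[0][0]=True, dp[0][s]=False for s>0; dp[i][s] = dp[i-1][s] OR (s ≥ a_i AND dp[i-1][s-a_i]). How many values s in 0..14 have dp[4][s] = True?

i\s   0   1   2   3   4   5   6   7   8   9  10  11  12  13  14
  0   T   F   F   F   F   F   F   F   F   F   F   F   F   F   F
  1   T   F   F   F   F   F   T   F   F   F   F   F   F   F   F
  2   T   F   F   F   F   F   T   F   T   F   F   F   F   F   T
  3   T   F   F   F   F   F   T   F   T   F   F   F   F   F   T
  4   T   T   F   F   F   F   T   T   T   T   F   F   F   F   T

7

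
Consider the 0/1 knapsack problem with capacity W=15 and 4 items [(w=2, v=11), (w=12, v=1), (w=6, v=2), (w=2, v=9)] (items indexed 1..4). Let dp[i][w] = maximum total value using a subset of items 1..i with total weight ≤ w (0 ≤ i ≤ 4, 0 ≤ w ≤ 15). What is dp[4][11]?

i\w   0   1   2   3   4   5   6   7   8   9  10  11  12  13  14  15
  0   0   0   0   0   0   0   0   0   0   0   0   0   0   0   0   0
  1   0   0  11  11  11  11  11  11  11  11  11  11  11  11  11  11
  2   0   0  11  11  11  11  11  11  11  11  11  11  11  11  12  12
  3   0   0  11  11  11  11  11  11  13  13  13  13  13  13  13  13
  4   0   0  11  11  20  20  20  20  20  20  22  22  22  22  22  22

22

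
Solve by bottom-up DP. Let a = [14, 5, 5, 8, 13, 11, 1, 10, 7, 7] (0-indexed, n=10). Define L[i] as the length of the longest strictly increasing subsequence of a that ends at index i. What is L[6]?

   i    0    1    2    3    4    5    6    7    8    9
a[i]   14    5    5    8   13   11    1   10    7    7
L[i]    1    1    1    2    3    3    1    3    2    2

1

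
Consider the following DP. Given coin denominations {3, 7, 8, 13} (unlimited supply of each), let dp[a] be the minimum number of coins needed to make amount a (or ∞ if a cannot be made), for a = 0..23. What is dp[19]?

3

 a  0  1  2  3  4  5  6  7  8  9 10 11 12 13 14 15 16 17 18 19 20 21 22 23
dp  0  -  -  1  -  -  2  1  1  3  2  2  4  1  2  2  2  3  3  3  2  2  3  3
(- denotes ∞ / unreachable)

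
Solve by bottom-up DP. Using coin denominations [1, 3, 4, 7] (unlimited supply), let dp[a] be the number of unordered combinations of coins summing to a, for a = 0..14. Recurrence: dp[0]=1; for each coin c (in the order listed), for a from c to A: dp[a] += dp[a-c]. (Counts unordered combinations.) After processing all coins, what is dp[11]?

12

after  coin     0     1     2     3     4     5     6     7     8     9    10    11    12    13    14
          1     1     1     1     1     1     1     1     1     1     1     1     1     1     1     1
          3     1     1     1     2     2     2     3     3     3     4     4     4     5     5     5
          4     1     1     1     2     3     3     4     5     6     7     8     9    11    12    13
          7     1     1     1     2     3     3     4     6     7     8    10    12    14    16    19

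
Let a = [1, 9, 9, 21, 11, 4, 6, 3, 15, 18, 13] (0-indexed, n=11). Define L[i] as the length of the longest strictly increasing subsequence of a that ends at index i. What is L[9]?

5

   i    0    1    2    3    4    5    6    7    8    9   10
a[i]    1    9    9   21   11    4    6    3   15   18   13
L[i]    1    2    2    3    3    2    3    2    4    5    4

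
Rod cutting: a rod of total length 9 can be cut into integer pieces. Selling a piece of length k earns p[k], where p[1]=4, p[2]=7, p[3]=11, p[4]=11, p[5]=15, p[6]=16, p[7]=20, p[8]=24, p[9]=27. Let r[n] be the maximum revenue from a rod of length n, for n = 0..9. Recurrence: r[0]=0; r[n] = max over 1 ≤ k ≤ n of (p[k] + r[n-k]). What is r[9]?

36

   n    0    1    2    3    4    5    6    7    8    9
r[n]    0    4    8   12   16   20   24   28   32   36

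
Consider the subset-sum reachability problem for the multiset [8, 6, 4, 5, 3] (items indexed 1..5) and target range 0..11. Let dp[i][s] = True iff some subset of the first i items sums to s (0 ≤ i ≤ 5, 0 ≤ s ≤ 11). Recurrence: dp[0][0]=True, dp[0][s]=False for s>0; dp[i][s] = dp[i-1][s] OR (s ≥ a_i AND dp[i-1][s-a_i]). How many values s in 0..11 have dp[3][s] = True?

i\s   0   1   2   3   4   5   6   7   8   9  10  11
  0   T   F   F   F   F   F   F   F   F   F   F   F
  1   T   F   F   F   F   F   F   F   T   F   F   F
  2   T   F   F   F   F   F   T   F   T   F   F   F
  3   T   F   F   F   T   F   T   F   T   F   T   F
  4   T   F   F   F   T   T   T   F   T   T   T   T
  5   T   F   F   T   T   T   T   T   T   T   T   T

5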